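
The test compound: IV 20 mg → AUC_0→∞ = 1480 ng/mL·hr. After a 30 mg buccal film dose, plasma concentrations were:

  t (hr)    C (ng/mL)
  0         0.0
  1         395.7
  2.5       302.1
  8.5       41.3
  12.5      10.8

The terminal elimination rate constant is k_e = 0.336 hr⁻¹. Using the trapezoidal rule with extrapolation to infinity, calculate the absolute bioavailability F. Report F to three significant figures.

F = 0.850

Trapezoidal AUC_0→12.5 (buccal film):
  [0→1]: (0.0+395.7)/2 × 1 = 197.85
  [1→2.5]: (395.7+302.1)/2 × 1.5 = 523.35
  [2.5→8.5]: (302.1+41.3)/2 × 6 = 1030.2
  [8.5→12.5]: (41.3+10.8)/2 × 4 = 104.2
  Sum = 1855.6 ng/mL·hr
Tail: C_last/k_e = 10.8/0.336 = 32.143
AUC_0→∞ (buccal film) = 1855.6 + 32.143 = 1887.743 ng/mL·hr
F = (AUC_ev/D_ev)/(AUC_iv/D_iv) = (1887.743/30)/(1480/20) = 62.9248/74 = 0.8503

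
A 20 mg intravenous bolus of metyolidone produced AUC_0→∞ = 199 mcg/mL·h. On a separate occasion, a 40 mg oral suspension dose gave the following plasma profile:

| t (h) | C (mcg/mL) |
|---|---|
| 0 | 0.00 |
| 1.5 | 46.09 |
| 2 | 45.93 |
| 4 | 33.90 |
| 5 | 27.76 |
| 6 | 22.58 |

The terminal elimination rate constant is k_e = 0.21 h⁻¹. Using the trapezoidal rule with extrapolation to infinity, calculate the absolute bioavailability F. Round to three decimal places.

Trapezoidal AUC_0→6 (oral suspension):
  [0→1.5]: (0.00+46.09)/2 × 1.5 = 34.5675
  [1.5→2]: (46.09+45.93)/2 × 0.5 = 23.005
  [2→4]: (45.93+33.90)/2 × 2 = 79.83
  [4→5]: (33.90+27.76)/2 × 1 = 30.83
  [5→6]: (27.76+22.58)/2 × 1 = 25.17
  Sum = 193.4025 mcg/mL·h
Tail: C_last/k_e = 22.58/0.21 = 107.524
AUC_0→∞ (oral suspension) = 193.4025 + 107.524 = 300.9265 mcg/mL·h
F = (AUC_ev/D_ev)/(AUC_iv/D_iv) = (300.9265/40)/(199/20) = 7.5231625/9.95 = 0.7561

F = 0.756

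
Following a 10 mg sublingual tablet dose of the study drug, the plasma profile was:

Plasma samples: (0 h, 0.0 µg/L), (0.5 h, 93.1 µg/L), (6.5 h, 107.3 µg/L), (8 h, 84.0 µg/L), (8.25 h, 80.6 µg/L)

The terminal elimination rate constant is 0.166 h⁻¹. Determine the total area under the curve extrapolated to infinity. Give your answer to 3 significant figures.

AUC = 1270 µg/L·h

Trapezoidal AUC_0→8.25:
  [0→0.5]: (0.0+93.1)/2 × 0.5 = 23.275
  [0.5→6.5]: (93.1+107.3)/2 × 6 = 601.2
  [6.5→8]: (107.3+84.0)/2 × 1.5 = 143.475
  [8→8.25]: (84.0+80.6)/2 × 0.25 = 20.575
  Sum = 788.525 µg/L·h
Extrapolated tail: C_last / k_e = 80.6 / 0.166 = 485.542
AUC_0→∞ = 788.525 + 485.542 = 1274.067 µg/L·h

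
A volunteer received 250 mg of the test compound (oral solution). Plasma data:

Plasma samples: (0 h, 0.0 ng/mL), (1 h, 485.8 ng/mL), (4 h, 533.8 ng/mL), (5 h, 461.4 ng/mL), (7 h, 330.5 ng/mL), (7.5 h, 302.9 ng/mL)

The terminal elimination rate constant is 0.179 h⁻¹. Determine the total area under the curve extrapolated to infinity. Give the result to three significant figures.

AUC = 4910 ng/mL·h

Trapezoidal AUC_0→7.5:
  [0→1]: (0.0+485.8)/2 × 1 = 242.9
  [1→4]: (485.8+533.8)/2 × 3 = 1529.4
  [4→5]: (533.8+461.4)/2 × 1 = 497.6
  [5→7]: (461.4+330.5)/2 × 2 = 791.9
  [7→7.5]: (330.5+302.9)/2 × 0.5 = 158.35
  Sum = 3220.15 ng/mL·h
Extrapolated tail: C_last / k_e = 302.9 / 0.179 = 1692.179
AUC_0→∞ = 3220.15 + 1692.179 = 4912.329 ng/mL·h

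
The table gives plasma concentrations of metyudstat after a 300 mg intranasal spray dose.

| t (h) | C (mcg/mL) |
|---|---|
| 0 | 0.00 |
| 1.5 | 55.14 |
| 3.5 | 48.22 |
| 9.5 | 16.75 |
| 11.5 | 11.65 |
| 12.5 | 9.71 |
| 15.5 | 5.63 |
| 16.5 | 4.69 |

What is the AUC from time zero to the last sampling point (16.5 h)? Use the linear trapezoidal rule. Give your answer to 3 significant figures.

Trapezoidal AUC_0→16.5:
  [0→1.5]: (0.00+55.14)/2 × 1.5 = 41.355
  [1.5→3.5]: (55.14+48.22)/2 × 2 = 103.36
  [3.5→9.5]: (48.22+16.75)/2 × 6 = 194.91
  [9.5→11.5]: (16.75+11.65)/2 × 2 = 28.4
  [11.5→12.5]: (11.65+9.71)/2 × 1 = 10.68
  [12.5→15.5]: (9.71+5.63)/2 × 3 = 23.01
  [15.5→16.5]: (5.63+4.69)/2 × 1 = 5.16
  Sum = 406.875 mcg/mL·h

AUC = 407 mcg/mL·h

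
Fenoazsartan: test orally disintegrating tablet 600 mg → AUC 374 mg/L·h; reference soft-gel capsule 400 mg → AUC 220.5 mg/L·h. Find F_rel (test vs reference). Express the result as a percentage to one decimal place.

F_rel = 113.1%

F_rel = (AUC_test/D_test) / (AUC_ref/D_ref)
      = (374/600) / (220.5/400)
      = 0.623333 / 0.55125 = 1.1308 = 113.08%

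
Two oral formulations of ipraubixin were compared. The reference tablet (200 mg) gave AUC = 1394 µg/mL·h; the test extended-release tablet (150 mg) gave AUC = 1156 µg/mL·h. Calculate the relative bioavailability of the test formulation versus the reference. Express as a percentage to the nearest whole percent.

F_rel = 111%

F_rel = (AUC_test/D_test) / (AUC_ref/D_ref)
      = (1156/150) / (1394/200)
      = 7.70667 / 6.97 = 1.1057 = 110.57%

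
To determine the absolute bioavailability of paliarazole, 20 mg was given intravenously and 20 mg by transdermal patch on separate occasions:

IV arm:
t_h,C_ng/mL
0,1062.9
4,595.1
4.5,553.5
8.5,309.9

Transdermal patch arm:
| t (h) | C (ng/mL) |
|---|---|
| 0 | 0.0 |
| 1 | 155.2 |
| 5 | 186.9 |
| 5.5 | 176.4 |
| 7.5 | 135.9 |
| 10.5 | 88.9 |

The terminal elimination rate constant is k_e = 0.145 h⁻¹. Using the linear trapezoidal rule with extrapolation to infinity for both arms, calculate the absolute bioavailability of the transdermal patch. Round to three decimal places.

F = 0.283

Trapezoidal AUC_0→8.5 (IV):
  [0→4]: (1062.9+595.1)/2 × 4 = 3316.0
  [4→4.5]: (595.1+553.5)/2 × 0.5 = 287.15
  [4.5→8.5]: (553.5+309.9)/2 × 4 = 1726.8
  Sum = 5329.95 ng/mL·h
IV tail: 309.9/0.145 = 2137.241; AUC_iv,0→∞ = 5329.95 + 2137.241 = 7467.191 ng/mL·h
Trapezoidal AUC_0→10.5 (transdermal patch):
  [0→1]: (0.0+155.2)/2 × 1 = 77.6
  [1→5]: (155.2+186.9)/2 × 4 = 684.2
  [5→5.5]: (186.9+176.4)/2 × 0.5 = 90.825
  [5.5→7.5]: (176.4+135.9)/2 × 2 = 312.3
  [7.5→10.5]: (135.9+88.9)/2 × 3 = 337.2
  Sum = 1502.125 ng/mL·h
transdermal patch tail: 88.9/0.145 = 613.103; AUC_ev,0→∞ = 1502.125 + 613.103 = 2115.228 ng/mL·h
F = (AUC_ev/D_ev)/(AUC_iv/D_iv) = (2115.228/20)/(7467.191/20) = 105.7614/373.35955 = 0.2833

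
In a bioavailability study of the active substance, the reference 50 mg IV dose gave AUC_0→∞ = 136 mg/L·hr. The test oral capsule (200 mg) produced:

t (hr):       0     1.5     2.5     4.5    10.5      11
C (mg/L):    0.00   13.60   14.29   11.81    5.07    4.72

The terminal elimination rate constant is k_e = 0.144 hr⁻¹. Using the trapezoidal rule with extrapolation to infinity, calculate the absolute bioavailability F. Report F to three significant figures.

F = 0.250

Trapezoidal AUC_0→11 (oral capsule):
  [0→1.5]: (0.00+13.60)/2 × 1.5 = 10.2
  [1.5→2.5]: (13.60+14.29)/2 × 1 = 13.945
  [2.5→4.5]: (14.29+11.81)/2 × 2 = 26.1
  [4.5→10.5]: (11.81+5.07)/2 × 6 = 50.64
  [10.5→11]: (5.07+4.72)/2 × 0.5 = 2.4475
  Sum = 103.3325 mg/L·hr
Tail: C_last/k_e = 4.72/0.144 = 32.778
AUC_0→∞ (oral capsule) = 103.3325 + 32.778 = 136.1105 mg/L·hr
F = (AUC_ev/D_ev)/(AUC_iv/D_iv) = (136.1105/200)/(136/50) = 0.6805525/2.72 = 0.2502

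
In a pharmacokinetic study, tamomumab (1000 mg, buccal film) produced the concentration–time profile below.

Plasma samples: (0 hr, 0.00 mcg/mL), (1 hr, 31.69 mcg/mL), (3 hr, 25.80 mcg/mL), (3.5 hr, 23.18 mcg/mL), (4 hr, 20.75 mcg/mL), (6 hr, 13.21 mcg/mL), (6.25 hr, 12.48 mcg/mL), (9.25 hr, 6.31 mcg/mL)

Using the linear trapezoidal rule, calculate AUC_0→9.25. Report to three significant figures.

Trapezoidal AUC_0→9.25:
  [0→1]: (0.00+31.69)/2 × 1 = 15.845
  [1→3]: (31.69+25.80)/2 × 2 = 57.49
  [3→3.5]: (25.80+23.18)/2 × 0.5 = 12.245
  [3.5→4]: (23.18+20.75)/2 × 0.5 = 10.9825
  [4→6]: (20.75+13.21)/2 × 2 = 33.96
  [6→6.25]: (13.21+12.48)/2 × 0.25 = 3.21125
  [6.25→9.25]: (12.48+6.31)/2 × 3 = 28.185
  Sum = 161.91875 mcg/mL·hr

AUC = 162 mcg/mL·hr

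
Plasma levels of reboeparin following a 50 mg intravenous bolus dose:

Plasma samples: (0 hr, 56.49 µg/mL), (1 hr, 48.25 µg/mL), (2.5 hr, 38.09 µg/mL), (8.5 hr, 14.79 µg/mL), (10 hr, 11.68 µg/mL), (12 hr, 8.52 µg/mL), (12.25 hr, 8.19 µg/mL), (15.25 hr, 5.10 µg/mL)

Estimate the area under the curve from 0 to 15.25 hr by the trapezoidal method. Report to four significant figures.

Trapezoidal AUC_0→15.25:
  [0→1]: (56.49+48.25)/2 × 1 = 52.37
  [1→2.5]: (48.25+38.09)/2 × 1.5 = 64.755
  [2.5→8.5]: (38.09+14.79)/2 × 6 = 158.64
  [8.5→10]: (14.79+11.68)/2 × 1.5 = 19.8525
  [10→12]: (11.68+8.52)/2 × 2 = 20.2
  [12→12.25]: (8.52+8.19)/2 × 0.25 = 2.08875
  [12.25→15.25]: (8.19+5.10)/2 × 3 = 19.935
  Sum = 337.84125 µg/mL·hr

AUC = 337.8 µg/mL·hr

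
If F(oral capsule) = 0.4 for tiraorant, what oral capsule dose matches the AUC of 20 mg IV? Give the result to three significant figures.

For equal systemic exposure: F × D_ev = D_iv
D_ev = D_iv / F = 20 / 0.4 = 50 mg

D_oral = 50.0 mg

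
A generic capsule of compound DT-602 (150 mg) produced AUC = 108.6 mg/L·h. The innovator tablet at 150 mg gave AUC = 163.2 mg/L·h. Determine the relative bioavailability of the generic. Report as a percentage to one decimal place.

F_rel = 66.5%

F_rel = (AUC_test/D_test) / (AUC_ref/D_ref)
      = (108.6/150) / (163.2/150)
      = 0.724 / 1.088 = 0.6654 = 66.54%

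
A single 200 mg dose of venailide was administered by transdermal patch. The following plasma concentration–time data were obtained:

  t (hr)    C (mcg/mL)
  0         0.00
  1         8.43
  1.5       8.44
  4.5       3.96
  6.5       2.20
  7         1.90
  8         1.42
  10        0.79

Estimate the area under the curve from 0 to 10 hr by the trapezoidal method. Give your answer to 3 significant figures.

Trapezoidal AUC_0→10:
  [0→1]: (0.00+8.43)/2 × 1 = 4.215
  [1→1.5]: (8.43+8.44)/2 × 0.5 = 4.2175
  [1.5→4.5]: (8.44+3.96)/2 × 3 = 18.6
  [4.5→6.5]: (3.96+2.20)/2 × 2 = 6.16
  [6.5→7]: (2.20+1.90)/2 × 0.5 = 1.025
  [7→8]: (1.90+1.42)/2 × 1 = 1.66
  [8→10]: (1.42+0.79)/2 × 2 = 2.21
  Sum = 38.0875 mcg/mL·hr

AUC = 38.1 mcg/mL·hr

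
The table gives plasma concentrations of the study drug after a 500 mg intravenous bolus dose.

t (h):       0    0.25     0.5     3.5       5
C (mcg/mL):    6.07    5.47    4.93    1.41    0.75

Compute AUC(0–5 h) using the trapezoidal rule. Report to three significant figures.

AUC = 13.9 mcg/mL·h

Trapezoidal AUC_0→5:
  [0→0.25]: (6.07+5.47)/2 × 0.25 = 1.4425
  [0.25→0.5]: (5.47+4.93)/2 × 0.25 = 1.3
  [0.5→3.5]: (4.93+1.41)/2 × 3 = 9.51
  [3.5→5]: (1.41+0.75)/2 × 1.5 = 1.62
  Sum = 13.8725 mcg/mL·h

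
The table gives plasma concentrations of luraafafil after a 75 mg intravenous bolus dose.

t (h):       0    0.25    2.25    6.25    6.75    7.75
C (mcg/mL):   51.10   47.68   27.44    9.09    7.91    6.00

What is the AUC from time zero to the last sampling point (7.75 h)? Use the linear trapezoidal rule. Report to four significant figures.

Trapezoidal AUC_0→7.75:
  [0→0.25]: (51.10+47.68)/2 × 0.25 = 12.3475
  [0.25→2.25]: (47.68+27.44)/2 × 2 = 75.12
  [2.25→6.25]: (27.44+9.09)/2 × 4 = 73.06
  [6.25→6.75]: (9.09+7.91)/2 × 0.5 = 4.25
  [6.75→7.75]: (7.91+6.00)/2 × 1 = 6.955
  Sum = 171.7325 mcg/mL·h

AUC = 171.7 mcg/mL·h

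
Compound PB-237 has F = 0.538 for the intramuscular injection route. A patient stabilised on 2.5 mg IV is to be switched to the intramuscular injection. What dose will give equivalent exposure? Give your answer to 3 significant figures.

For equal systemic exposure: F × D_ev = D_iv
D_ev = D_iv / F = 2.5 / 0.538 = 4.64684 mg

D_intramuscular = 4.65 mg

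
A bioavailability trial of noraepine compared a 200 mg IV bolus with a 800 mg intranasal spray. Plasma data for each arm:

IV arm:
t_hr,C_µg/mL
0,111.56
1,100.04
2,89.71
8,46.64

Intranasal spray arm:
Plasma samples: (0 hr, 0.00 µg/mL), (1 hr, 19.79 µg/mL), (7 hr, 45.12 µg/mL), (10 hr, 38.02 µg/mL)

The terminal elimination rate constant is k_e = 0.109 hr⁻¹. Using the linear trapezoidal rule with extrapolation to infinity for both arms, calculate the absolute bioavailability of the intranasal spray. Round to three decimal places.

F = 0.163

Trapezoidal AUC_0→8 (IV):
  [0→1]: (111.56+100.04)/2 × 1 = 105.8
  [1→2]: (100.04+89.71)/2 × 1 = 94.875
  [2→8]: (89.71+46.64)/2 × 6 = 409.05
  Sum = 609.725 µg/mL·hr
IV tail: 46.64/0.109 = 427.890; AUC_iv,0→∞ = 609.725 + 427.890 = 1037.615 µg/mL·hr
Trapezoidal AUC_0→10 (intranasal spray):
  [0→1]: (0.00+19.79)/2 × 1 = 9.895
  [1→7]: (19.79+45.12)/2 × 6 = 194.73
  [7→10]: (45.12+38.02)/2 × 3 = 124.71
  Sum = 329.335 µg/mL·hr
intranasal spray tail: 38.02/0.109 = 348.807; AUC_ev,0→∞ = 329.335 + 348.807 = 678.142 µg/mL·hr
F = (AUC_ev/D_ev)/(AUC_iv/D_iv) = (678.142/800)/(1037.615/200) = 0.8476775/5.188075 = 0.1634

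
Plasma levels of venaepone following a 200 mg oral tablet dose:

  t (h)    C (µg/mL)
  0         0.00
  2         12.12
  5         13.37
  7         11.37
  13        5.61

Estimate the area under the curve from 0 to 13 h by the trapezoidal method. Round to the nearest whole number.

AUC = 126 µg/mL·h

Trapezoidal AUC_0→13:
  [0→2]: (0.00+12.12)/2 × 2 = 12.12
  [2→5]: (12.12+13.37)/2 × 3 = 38.235
  [5→7]: (13.37+11.37)/2 × 2 = 24.74
  [7→13]: (11.37+5.61)/2 × 6 = 50.94
  Sum = 126.035 µg/mL·h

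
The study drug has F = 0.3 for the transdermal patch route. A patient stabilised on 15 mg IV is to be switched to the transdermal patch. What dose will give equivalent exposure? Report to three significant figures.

D_transdermal = 50.0 mg

For equal systemic exposure: F × D_ev = D_iv
D_ev = D_iv / F = 15 / 0.3 = 50 mg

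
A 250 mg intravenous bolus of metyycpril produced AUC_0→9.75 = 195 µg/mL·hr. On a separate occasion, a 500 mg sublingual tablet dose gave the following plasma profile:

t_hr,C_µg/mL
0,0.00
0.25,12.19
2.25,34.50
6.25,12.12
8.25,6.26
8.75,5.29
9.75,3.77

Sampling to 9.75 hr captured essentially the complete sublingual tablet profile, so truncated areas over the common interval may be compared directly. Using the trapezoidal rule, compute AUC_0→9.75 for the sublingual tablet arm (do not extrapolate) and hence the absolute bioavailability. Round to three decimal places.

F = 0.429

Trapezoidal AUC_0→9.75 (sublingual tablet):
  [0→0.25]: (0.00+12.19)/2 × 0.25 = 1.52375
  [0.25→2.25]: (12.19+34.50)/2 × 2 = 46.69
  [2.25→6.25]: (34.50+12.12)/2 × 4 = 93.24
  [6.25→8.25]: (12.12+6.26)/2 × 2 = 18.38
  [8.25→8.75]: (6.26+5.29)/2 × 0.5 = 2.8875
  [8.75→9.75]: (5.29+3.77)/2 × 1 = 4.53
  Sum = 167.25125 µg/mL·hr
F = (AUC_ev/D_ev)/(AUC_iv/D_iv) = (167.25125/500)/(195/250) = 0.3345025/0.78 = 0.4288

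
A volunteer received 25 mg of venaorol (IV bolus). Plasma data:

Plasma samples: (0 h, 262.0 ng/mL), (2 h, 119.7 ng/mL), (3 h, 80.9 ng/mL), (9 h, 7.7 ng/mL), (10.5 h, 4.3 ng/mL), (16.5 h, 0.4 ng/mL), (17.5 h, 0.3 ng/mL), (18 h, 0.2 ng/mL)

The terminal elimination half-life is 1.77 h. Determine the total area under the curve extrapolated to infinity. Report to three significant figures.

Trapezoidal AUC_0→18:
  [0→2]: (262.0+119.7)/2 × 2 = 381.7
  [2→3]: (119.7+80.9)/2 × 1 = 100.3
  [3→9]: (80.9+7.7)/2 × 6 = 265.8
  [9→10.5]: (7.7+4.3)/2 × 1.5 = 9.0
  [10.5→16.5]: (4.3+0.4)/2 × 6 = 14.1
  [16.5→17.5]: (0.4+0.3)/2 × 1 = 0.35
  [17.5→18]: (0.3+0.2)/2 × 0.5 = 0.125
  Sum = 771.375 ng/mL·h
k_e = ln2 / t½ = 0.693147 / 1.77 = 0.3916 h^-1
Extrapolated tail: C_last / k_e = 0.2 / 0.3916 = 0.511
AUC_0→∞ = 771.375 + 0.511 = 771.886 ng/mL·h

AUC = 772 ng/mL·h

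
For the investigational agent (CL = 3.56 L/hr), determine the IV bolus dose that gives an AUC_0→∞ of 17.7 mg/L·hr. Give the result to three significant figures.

Dose_iv = CL × AUC_0→∞
     = 3.56 × 17.7 = 63.012 mg

Dose = 63.0 mg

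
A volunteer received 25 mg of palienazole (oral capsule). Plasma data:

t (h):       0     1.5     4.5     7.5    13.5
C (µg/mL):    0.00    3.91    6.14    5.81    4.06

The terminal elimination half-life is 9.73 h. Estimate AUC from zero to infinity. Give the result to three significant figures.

AUC = 123 µg/mL·h

Trapezoidal AUC_0→13.5:
  [0→1.5]: (0.00+3.91)/2 × 1.5 = 2.9325
  [1.5→4.5]: (3.91+6.14)/2 × 3 = 15.075
  [4.5→7.5]: (6.14+5.81)/2 × 3 = 17.925
  [7.5→13.5]: (5.81+4.06)/2 × 6 = 29.61
  Sum = 65.5425 µg/mL·h
k_e = ln2 / t½ = 0.693147 / 9.73 = 0.0712 h^-1
Extrapolated tail: C_last / k_e = 4.06 / 0.0712 = 57.022
AUC_0→∞ = 65.5425 + 57.022 = 122.5645 µg/mL·h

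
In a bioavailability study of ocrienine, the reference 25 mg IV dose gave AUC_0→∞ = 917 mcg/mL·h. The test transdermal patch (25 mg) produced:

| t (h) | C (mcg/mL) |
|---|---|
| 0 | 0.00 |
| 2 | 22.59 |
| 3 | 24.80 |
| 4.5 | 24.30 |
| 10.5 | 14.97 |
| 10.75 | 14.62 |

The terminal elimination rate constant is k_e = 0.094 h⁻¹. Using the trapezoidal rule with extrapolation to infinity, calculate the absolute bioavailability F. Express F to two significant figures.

F = 0.39

Trapezoidal AUC_0→10.75 (transdermal patch):
  [0→2]: (0.00+22.59)/2 × 2 = 22.59
  [2→3]: (22.59+24.80)/2 × 1 = 23.695
  [3→4.5]: (24.80+24.30)/2 × 1.5 = 36.825
  [4.5→10.5]: (24.30+14.97)/2 × 6 = 117.81
  [10.5→10.75]: (14.97+14.62)/2 × 0.25 = 3.69875
  Sum = 204.61875 mcg/mL·h
Tail: C_last/k_e = 14.62/0.094 = 155.532
AUC_0→∞ (transdermal patch) = 204.61875 + 155.532 = 360.15075 mcg/mL·h
F = (AUC_ev/D_ev)/(AUC_iv/D_iv) = (360.15075/25)/(917/25) = 14.40603/36.68 = 0.3927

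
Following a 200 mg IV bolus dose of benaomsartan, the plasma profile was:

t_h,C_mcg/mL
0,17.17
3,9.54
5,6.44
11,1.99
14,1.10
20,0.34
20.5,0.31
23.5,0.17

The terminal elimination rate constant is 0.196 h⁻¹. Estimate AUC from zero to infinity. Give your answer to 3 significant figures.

AUC = 92.0 mcg/mL·h

Trapezoidal AUC_0→23.5:
  [0→3]: (17.17+9.54)/2 × 3 = 40.065
  [3→5]: (9.54+6.44)/2 × 2 = 15.98
  [5→11]: (6.44+1.99)/2 × 6 = 25.29
  [11→14]: (1.99+1.10)/2 × 3 = 4.635
  [14→20]: (1.10+0.34)/2 × 6 = 4.32
  [20→20.5]: (0.34+0.31)/2 × 0.5 = 0.1625
  [20.5→23.5]: (0.31+0.17)/2 × 3 = 0.72
  Sum = 91.1725 mcg/mL·h
Extrapolated tail: C_last / k_e = 0.17 / 0.196 = 0.867
AUC_0→∞ = 91.1725 + 0.867 = 92.0395 mcg/mL·h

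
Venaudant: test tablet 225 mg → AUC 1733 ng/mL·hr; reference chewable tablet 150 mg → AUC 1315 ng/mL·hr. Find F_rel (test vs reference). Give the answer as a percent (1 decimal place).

F_rel = (AUC_test/D_test) / (AUC_ref/D_ref)
      = (1733/225) / (1315/150)
      = 7.70222 / 8.76667 = 0.8786 = 87.86%

F_rel = 87.9%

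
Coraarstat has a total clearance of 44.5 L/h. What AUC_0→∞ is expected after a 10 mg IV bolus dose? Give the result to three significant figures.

AUC = 0.225 mg/L·h

AUC_0→∞ = Dose_iv / CL
        = 10 / 44.5 = 0.224719 mg/L·h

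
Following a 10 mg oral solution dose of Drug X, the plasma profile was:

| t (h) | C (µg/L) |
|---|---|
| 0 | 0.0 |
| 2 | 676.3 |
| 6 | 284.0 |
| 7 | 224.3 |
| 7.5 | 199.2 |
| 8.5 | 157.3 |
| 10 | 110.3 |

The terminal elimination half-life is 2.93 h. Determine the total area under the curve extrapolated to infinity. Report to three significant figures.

Trapezoidal AUC_0→10:
  [0→2]: (0.0+676.3)/2 × 2 = 676.3
  [2→6]: (676.3+284.0)/2 × 4 = 1920.6
  [6→7]: (284.0+224.3)/2 × 1 = 254.15
  [7→7.5]: (224.3+199.2)/2 × 0.5 = 105.875
  [7.5→8.5]: (199.2+157.3)/2 × 1 = 178.25
  [8.5→10]: (157.3+110.3)/2 × 1.5 = 200.7
  Sum = 3335.875 µg/L·h
k_e = ln2 / t½ = 0.693147 / 2.93 = 0.2366 h^-1
Extrapolated tail: C_last / k_e = 110.3 / 0.2366 = 466.188
AUC_0→∞ = 3335.875 + 466.188 = 3802.063 µg/L·h

AUC = 3800 µg/L·h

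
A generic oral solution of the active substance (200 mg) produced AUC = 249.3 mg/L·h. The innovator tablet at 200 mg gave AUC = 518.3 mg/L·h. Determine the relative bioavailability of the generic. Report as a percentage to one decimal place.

F_rel = 48.1%

F_rel = (AUC_test/D_test) / (AUC_ref/D_ref)
      = (249.3/200) / (518.3/200)
      = 1.2465 / 2.5915 = 0.4810 = 48.10%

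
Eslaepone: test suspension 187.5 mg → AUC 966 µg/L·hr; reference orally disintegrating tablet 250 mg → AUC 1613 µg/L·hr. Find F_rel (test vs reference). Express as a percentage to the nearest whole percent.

F_rel = 80%

F_rel = (AUC_test/D_test) / (AUC_ref/D_ref)
      = (966/187.5) / (1613/250)
      = 5.152 / 6.452 = 0.7985 = 79.85%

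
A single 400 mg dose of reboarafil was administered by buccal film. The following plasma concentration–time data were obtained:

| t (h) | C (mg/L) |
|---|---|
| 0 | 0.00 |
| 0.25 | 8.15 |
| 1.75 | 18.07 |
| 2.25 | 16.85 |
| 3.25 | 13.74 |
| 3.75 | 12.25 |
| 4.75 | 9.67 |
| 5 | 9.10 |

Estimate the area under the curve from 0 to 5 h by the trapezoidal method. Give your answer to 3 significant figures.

AUC = 64.5 mg/L·h

Trapezoidal AUC_0→5:
  [0→0.25]: (0.00+8.15)/2 × 0.25 = 1.01875
  [0.25→1.75]: (8.15+18.07)/2 × 1.5 = 19.665
  [1.75→2.25]: (18.07+16.85)/2 × 0.5 = 8.73
  [2.25→3.25]: (16.85+13.74)/2 × 1 = 15.295
  [3.25→3.75]: (13.74+12.25)/2 × 0.5 = 6.4975
  [3.75→4.75]: (12.25+9.67)/2 × 1 = 10.96
  [4.75→5]: (9.67+9.10)/2 × 0.25 = 2.34625
  Sum = 64.5125 mg/L·h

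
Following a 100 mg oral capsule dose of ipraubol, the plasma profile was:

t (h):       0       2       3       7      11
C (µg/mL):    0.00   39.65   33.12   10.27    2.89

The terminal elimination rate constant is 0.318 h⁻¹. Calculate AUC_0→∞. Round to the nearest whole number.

Trapezoidal AUC_0→11:
  [0→2]: (0.00+39.65)/2 × 2 = 39.65
  [2→3]: (39.65+33.12)/2 × 1 = 36.385
  [3→7]: (33.12+10.27)/2 × 4 = 86.78
  [7→11]: (10.27+2.89)/2 × 4 = 26.32
  Sum = 189.135 µg/mL·h
Extrapolated tail: C_last / k_e = 2.89 / 0.318 = 9.088
AUC_0→∞ = 189.135 + 9.088 = 198.223 µg/mL·h

AUC = 198 µg/mL·h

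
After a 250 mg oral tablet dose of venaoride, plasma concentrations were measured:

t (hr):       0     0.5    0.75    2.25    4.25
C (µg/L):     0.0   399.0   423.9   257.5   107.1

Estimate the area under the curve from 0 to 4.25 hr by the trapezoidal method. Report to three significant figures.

Trapezoidal AUC_0→4.25:
  [0→0.5]: (0.0+399.0)/2 × 0.5 = 99.75
  [0.5→0.75]: (399.0+423.9)/2 × 0.25 = 102.8625
  [0.75→2.25]: (423.9+257.5)/2 × 1.5 = 511.05
  [2.25→4.25]: (257.5+107.1)/2 × 2 = 364.6
  Sum = 1078.2625 µg/L·hr

AUC = 1080 µg/L·hr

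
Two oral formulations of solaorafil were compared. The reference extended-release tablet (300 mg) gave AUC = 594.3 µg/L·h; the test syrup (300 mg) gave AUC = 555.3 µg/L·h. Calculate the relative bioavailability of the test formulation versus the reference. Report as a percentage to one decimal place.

F_rel = 93.4%

F_rel = (AUC_test/D_test) / (AUC_ref/D_ref)
      = (555.3/300) / (594.3/300)
      = 1.851 / 1.981 = 0.9344 = 93.44%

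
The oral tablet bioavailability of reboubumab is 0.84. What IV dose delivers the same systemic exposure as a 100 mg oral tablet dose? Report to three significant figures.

D_iv = 84.0 mg

Systemic exposure from an extravascular dose = F × D_ev, so the equivalent IV dose is F × D_ev.
D_iv = F × D_ev = 0.84 × 100 = 84 mg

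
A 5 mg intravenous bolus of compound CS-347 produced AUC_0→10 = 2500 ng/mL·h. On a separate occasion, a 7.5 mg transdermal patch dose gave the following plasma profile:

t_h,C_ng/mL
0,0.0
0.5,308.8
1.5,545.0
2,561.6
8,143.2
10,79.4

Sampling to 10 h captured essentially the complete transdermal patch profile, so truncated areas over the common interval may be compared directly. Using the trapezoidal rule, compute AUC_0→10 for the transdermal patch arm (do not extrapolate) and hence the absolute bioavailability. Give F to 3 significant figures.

Trapezoidal AUC_0→10 (transdermal patch):
  [0→0.5]: (0.0+308.8)/2 × 0.5 = 77.2
  [0.5→1.5]: (308.8+545.0)/2 × 1 = 426.9
  [1.5→2]: (545.0+561.6)/2 × 0.5 = 276.65
  [2→8]: (561.6+143.2)/2 × 6 = 2114.4
  [8→10]: (143.2+79.4)/2 × 2 = 222.6
  Sum = 3117.75 ng/mL·h
F = (AUC_ev/D_ev)/(AUC_iv/D_iv) = (3117.75/7.5)/(2500/5) = 415.7/500 = 0.8314

F = 0.831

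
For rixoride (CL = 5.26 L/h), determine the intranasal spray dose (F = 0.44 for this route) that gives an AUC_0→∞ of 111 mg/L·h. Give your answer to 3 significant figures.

Dose = 1330 mg

Dose = CL × AUC_0→∞ / F
     = 5.26 × 111 / 0.44 = 1326.95 mg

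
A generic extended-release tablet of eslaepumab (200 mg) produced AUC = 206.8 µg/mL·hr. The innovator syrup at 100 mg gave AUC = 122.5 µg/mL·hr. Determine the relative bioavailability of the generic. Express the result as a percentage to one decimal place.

F_rel = (AUC_test/D_test) / (AUC_ref/D_ref)
      = (206.8/200) / (122.5/100)
      = 1.034 / 1.225 = 0.8441 = 84.41%

F_rel = 84.4%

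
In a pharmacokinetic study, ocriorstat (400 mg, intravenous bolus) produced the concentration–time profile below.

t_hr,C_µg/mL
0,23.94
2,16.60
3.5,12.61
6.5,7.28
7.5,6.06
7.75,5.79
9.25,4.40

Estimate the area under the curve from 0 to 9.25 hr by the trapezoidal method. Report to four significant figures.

Trapezoidal AUC_0→9.25:
  [0→2]: (23.94+16.60)/2 × 2 = 40.54
  [2→3.5]: (16.60+12.61)/2 × 1.5 = 21.9075
  [3.5→6.5]: (12.61+7.28)/2 × 3 = 29.835
  [6.5→7.5]: (7.28+6.06)/2 × 1 = 6.67
  [7.5→7.75]: (6.06+5.79)/2 × 0.25 = 1.48125
  [7.75→9.25]: (5.79+4.40)/2 × 1.5 = 7.6425
  Sum = 108.07625 µg/mL·hr

AUC = 108.1 µg/mL·hr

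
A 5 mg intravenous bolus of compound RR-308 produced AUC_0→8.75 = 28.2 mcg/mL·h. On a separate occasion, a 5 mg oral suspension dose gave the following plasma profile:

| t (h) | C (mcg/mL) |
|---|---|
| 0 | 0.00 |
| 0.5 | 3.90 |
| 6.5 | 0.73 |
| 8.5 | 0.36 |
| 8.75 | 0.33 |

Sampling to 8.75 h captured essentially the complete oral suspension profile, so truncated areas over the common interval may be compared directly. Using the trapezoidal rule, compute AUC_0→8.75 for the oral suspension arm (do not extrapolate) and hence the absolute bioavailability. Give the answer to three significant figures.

F = 0.569

Trapezoidal AUC_0→8.75 (oral suspension):
  [0→0.5]: (0.00+3.90)/2 × 0.5 = 0.975
  [0.5→6.5]: (3.90+0.73)/2 × 6 = 13.89
  [6.5→8.5]: (0.73+0.36)/2 × 2 = 1.09
  [8.5→8.75]: (0.36+0.33)/2 × 0.25 = 0.08625
  Sum = 16.04125 mcg/mL·h
F = (AUC_ev/D_ev)/(AUC_iv/D_iv) = (16.04125/5)/(28.2/5) = 3.20825/5.64 = 0.5688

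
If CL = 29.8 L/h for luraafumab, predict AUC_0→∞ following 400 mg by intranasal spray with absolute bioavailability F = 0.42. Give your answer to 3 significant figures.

AUC = 5.64 mg/L·h

AUC_0→∞ = F × Dose / CL
        = 0.42 × 400 / 29.8 = 5.63758 mg/L·h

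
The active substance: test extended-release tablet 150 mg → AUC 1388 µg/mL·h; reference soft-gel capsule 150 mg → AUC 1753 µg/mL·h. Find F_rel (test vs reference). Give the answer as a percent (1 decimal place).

F_rel = 79.2%

F_rel = (AUC_test/D_test) / (AUC_ref/D_ref)
      = (1388/150) / (1753/150)
      = 9.25333 / 11.6867 = 0.7918 = 79.18%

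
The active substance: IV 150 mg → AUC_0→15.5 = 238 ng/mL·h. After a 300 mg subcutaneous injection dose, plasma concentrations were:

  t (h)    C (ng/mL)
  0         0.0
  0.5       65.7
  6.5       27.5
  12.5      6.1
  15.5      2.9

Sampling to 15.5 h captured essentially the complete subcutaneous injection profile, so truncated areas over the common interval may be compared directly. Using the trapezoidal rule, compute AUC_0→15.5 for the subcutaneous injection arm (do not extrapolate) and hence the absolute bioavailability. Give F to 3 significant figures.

Trapezoidal AUC_0→15.5 (subcutaneous injection):
  [0→0.5]: (0.0+65.7)/2 × 0.5 = 16.425
  [0.5→6.5]: (65.7+27.5)/2 × 6 = 279.6
  [6.5→12.5]: (27.5+6.1)/2 × 6 = 100.8
  [12.5→15.5]: (6.1+2.9)/2 × 3 = 13.5
  Sum = 410.325 ng/mL·h
F = (AUC_ev/D_ev)/(AUC_iv/D_iv) = (410.325/300)/(238/150) = 1.36775/1.58667 = 0.8620

F = 0.862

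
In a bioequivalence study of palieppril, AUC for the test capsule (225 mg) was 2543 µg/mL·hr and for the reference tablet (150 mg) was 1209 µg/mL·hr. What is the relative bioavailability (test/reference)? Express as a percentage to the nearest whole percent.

F_rel = 140%

F_rel = (AUC_test/D_test) / (AUC_ref/D_ref)
      = (2543/225) / (1209/150)
      = 11.3022 / 8.06 = 1.4023 = 140.23%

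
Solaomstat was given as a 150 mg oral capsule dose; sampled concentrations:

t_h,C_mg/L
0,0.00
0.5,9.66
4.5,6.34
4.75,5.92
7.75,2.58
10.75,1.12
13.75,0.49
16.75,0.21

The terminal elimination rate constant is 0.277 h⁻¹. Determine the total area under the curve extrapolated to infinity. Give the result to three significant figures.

AUC = 58.5 mg/L·h

Trapezoidal AUC_0→16.75:
  [0→0.5]: (0.00+9.66)/2 × 0.5 = 2.415
  [0.5→4.5]: (9.66+6.34)/2 × 4 = 32.0
  [4.5→4.75]: (6.34+5.92)/2 × 0.25 = 1.5325
  [4.75→7.75]: (5.92+2.58)/2 × 3 = 12.75
  [7.75→10.75]: (2.58+1.12)/2 × 3 = 5.55
  [10.75→13.75]: (1.12+0.49)/2 × 3 = 2.415
  [13.75→16.75]: (0.49+0.21)/2 × 3 = 1.05
  Sum = 57.7125 mg/L·h
Extrapolated tail: C_last / k_e = 0.21 / 0.277 = 0.758
AUC_0→∞ = 57.7125 + 0.758 = 58.4705 mg/L·h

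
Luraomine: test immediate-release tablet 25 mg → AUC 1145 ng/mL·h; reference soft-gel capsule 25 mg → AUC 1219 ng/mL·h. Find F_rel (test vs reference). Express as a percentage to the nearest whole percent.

F_rel = 94%

F_rel = (AUC_test/D_test) / (AUC_ref/D_ref)
      = (1145/25) / (1219/25)
      = 45.8 / 48.76 = 0.9393 = 93.93%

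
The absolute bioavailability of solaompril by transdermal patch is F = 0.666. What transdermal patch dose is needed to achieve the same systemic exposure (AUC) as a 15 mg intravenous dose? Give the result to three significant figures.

D_transdermal = 22.5 mg

For equal systemic exposure: F × D_ev = D_iv
D_ev = D_iv / F = 15 / 0.666 = 22.5225 mg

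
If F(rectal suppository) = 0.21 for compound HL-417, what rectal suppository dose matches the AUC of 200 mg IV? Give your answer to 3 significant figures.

For equal systemic exposure: F × D_ev = D_iv
D_ev = D_iv / F = 200 / 0.21 = 952.381 mg

D_rectal = 952 mg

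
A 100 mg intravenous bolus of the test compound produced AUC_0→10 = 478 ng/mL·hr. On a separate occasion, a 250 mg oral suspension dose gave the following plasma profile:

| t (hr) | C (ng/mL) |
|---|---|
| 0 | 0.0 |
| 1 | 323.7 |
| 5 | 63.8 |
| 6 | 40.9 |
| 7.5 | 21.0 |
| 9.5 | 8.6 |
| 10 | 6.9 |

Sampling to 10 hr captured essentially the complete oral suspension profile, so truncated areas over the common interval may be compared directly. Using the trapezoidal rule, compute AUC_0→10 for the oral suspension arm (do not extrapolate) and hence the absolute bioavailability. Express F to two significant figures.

Trapezoidal AUC_0→10 (oral suspension):
  [0→1]: (0.0+323.7)/2 × 1 = 161.85
  [1→5]: (323.7+63.8)/2 × 4 = 775.0
  [5→6]: (63.8+40.9)/2 × 1 = 52.35
  [6→7.5]: (40.9+21.0)/2 × 1.5 = 46.425
  [7.5→9.5]: (21.0+8.6)/2 × 2 = 29.6
  [9.5→10]: (8.6+6.9)/2 × 0.5 = 3.875
  Sum = 1069.1 ng/mL·hr
F = (AUC_ev/D_ev)/(AUC_iv/D_iv) = (1069.1/250)/(478/100) = 4.2764/4.78 = 0.8946

F = 0.89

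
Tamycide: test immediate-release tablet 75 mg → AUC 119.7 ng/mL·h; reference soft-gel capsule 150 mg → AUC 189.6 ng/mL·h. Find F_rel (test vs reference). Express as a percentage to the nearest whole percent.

F_rel = 126%

F_rel = (AUC_test/D_test) / (AUC_ref/D_ref)
      = (119.7/75) / (189.6/150)
      = 1.596 / 1.264 = 1.2627 = 126.27%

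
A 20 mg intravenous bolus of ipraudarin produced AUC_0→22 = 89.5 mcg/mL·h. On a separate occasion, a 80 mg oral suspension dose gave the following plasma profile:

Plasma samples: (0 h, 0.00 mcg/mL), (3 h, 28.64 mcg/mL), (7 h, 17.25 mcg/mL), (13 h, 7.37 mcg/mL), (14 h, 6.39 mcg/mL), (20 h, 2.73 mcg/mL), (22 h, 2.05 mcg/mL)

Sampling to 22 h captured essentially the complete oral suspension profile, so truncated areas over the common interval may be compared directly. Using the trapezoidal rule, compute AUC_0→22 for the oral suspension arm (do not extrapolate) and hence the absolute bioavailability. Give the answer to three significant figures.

F = 0.692

Trapezoidal AUC_0→22 (oral suspension):
  [0→3]: (0.00+28.64)/2 × 3 = 42.96
  [3→7]: (28.64+17.25)/2 × 4 = 91.78
  [7→13]: (17.25+7.37)/2 × 6 = 73.86
  [13→14]: (7.37+6.39)/2 × 1 = 6.88
  [14→20]: (6.39+2.73)/2 × 6 = 27.36
  [20→22]: (2.73+2.05)/2 × 2 = 4.78
  Sum = 247.62 mcg/mL·h
F = (AUC_ev/D_ev)/(AUC_iv/D_iv) = (247.62/80)/(89.5/20) = 3.09525/4.475 = 0.6917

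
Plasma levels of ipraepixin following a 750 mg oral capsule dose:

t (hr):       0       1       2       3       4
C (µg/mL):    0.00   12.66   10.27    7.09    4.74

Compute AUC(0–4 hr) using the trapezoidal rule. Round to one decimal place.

AUC = 32.4 µg/mL·hr

Trapezoidal AUC_0→4:
  [0→1]: (0.00+12.66)/2 × 1 = 6.33
  [1→2]: (12.66+10.27)/2 × 1 = 11.465
  [2→3]: (10.27+7.09)/2 × 1 = 8.68
  [3→4]: (7.09+4.74)/2 × 1 = 5.915
  Sum = 32.39 µg/mL·hr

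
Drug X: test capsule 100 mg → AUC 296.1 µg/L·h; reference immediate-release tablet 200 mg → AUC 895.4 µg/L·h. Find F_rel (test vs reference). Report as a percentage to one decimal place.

F_rel = (AUC_test/D_test) / (AUC_ref/D_ref)
      = (296.1/100) / (895.4/200)
      = 2.961 / 4.477 = 0.6614 = 66.14%

F_rel = 66.1%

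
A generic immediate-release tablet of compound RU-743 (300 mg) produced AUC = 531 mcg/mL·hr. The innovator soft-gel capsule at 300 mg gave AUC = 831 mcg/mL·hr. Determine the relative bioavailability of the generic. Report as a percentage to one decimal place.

F_rel = (AUC_test/D_test) / (AUC_ref/D_ref)
      = (531/300) / (831/300)
      = 1.77 / 2.77 = 0.6390 = 63.90%

F_rel = 63.9%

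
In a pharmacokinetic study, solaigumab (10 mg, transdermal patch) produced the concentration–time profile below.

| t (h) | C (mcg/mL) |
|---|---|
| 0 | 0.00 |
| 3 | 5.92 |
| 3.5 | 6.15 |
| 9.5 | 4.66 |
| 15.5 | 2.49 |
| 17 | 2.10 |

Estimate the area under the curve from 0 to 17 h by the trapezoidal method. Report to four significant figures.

AUC = 69.22 mcg/mL·h

Trapezoidal AUC_0→17:
  [0→3]: (0.00+5.92)/2 × 3 = 8.88
  [3→3.5]: (5.92+6.15)/2 × 0.5 = 3.0175
  [3.5→9.5]: (6.15+4.66)/2 × 6 = 32.43
  [9.5→15.5]: (4.66+2.49)/2 × 6 = 21.45
  [15.5→17]: (2.49+2.10)/2 × 1.5 = 3.4425
  Sum = 69.22 mcg/mL·h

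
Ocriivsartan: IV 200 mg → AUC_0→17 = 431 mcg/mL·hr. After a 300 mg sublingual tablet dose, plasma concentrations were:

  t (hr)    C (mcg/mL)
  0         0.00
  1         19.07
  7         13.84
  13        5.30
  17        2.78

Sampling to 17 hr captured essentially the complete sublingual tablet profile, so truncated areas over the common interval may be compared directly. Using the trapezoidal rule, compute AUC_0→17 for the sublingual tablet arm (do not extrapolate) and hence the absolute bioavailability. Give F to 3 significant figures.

F = 0.281

Trapezoidal AUC_0→17 (sublingual tablet):
  [0→1]: (0.00+19.07)/2 × 1 = 9.535
  [1→7]: (19.07+13.84)/2 × 6 = 98.73
  [7→13]: (13.84+5.30)/2 × 6 = 57.42
  [13→17]: (5.30+2.78)/2 × 4 = 16.16
  Sum = 181.845 mcg/mL·hr
F = (AUC_ev/D_ev)/(AUC_iv/D_iv) = (181.845/300)/(431/200) = 0.60615/2.155 = 0.2813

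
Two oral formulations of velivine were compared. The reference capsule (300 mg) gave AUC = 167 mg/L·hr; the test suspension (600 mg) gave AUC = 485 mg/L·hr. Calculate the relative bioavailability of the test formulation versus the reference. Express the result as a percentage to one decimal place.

F_rel = (AUC_test/D_test) / (AUC_ref/D_ref)
      = (485/600) / (167/300)
      = 0.808333 / 0.556667 = 1.4521 = 145.21%

F_rel = 145.2%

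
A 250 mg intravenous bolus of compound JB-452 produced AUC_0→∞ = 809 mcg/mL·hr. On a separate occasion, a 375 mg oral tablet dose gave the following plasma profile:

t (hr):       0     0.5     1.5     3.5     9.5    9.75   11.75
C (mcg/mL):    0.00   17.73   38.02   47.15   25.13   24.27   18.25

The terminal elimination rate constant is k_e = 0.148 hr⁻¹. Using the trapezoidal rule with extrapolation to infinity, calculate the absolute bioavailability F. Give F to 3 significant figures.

F = 0.417

Trapezoidal AUC_0→11.75 (oral tablet):
  [0→0.5]: (0.00+17.73)/2 × 0.5 = 4.4325
  [0.5→1.5]: (17.73+38.02)/2 × 1 = 27.875
  [1.5→3.5]: (38.02+47.15)/2 × 2 = 85.17
  [3.5→9.5]: (47.15+25.13)/2 × 6 = 216.84
  [9.5→9.75]: (25.13+24.27)/2 × 0.25 = 6.175
  [9.75→11.75]: (24.27+18.25)/2 × 2 = 42.52
  Sum = 383.0125 mcg/mL·hr
Tail: C_last/k_e = 18.25/0.148 = 123.311
AUC_0→∞ (oral tablet) = 383.0125 + 123.311 = 506.3235 mcg/mL·hr
F = (AUC_ev/D_ev)/(AUC_iv/D_iv) = (506.3235/375)/(809/250) = 1.350196/3.236 = 0.4172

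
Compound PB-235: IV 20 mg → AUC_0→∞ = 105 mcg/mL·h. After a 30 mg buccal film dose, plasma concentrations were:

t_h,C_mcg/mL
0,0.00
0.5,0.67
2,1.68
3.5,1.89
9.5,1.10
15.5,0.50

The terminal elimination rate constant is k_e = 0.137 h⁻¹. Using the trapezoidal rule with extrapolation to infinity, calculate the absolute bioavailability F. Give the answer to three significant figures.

F = 0.140

Trapezoidal AUC_0→15.5 (buccal film):
  [0→0.5]: (0.00+0.67)/2 × 0.5 = 0.1675
  [0.5→2]: (0.67+1.68)/2 × 1.5 = 1.7625
  [2→3.5]: (1.68+1.89)/2 × 1.5 = 2.6775
  [3.5→9.5]: (1.89+1.10)/2 × 6 = 8.97
  [9.5→15.5]: (1.10+0.50)/2 × 6 = 4.8
  Sum = 18.3775 mcg/mL·h
Tail: C_last/k_e = 0.50/0.137 = 3.650
AUC_0→∞ (buccal film) = 18.3775 + 3.650 = 22.0275 mcg/mL·h
F = (AUC_ev/D_ev)/(AUC_iv/D_iv) = (22.0275/30)/(105/20) = 0.73425/5.25 = 0.1399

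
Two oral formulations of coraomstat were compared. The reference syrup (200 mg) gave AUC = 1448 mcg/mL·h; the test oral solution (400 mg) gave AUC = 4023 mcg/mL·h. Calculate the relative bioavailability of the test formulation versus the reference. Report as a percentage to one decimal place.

F_rel = 138.9%

F_rel = (AUC_test/D_test) / (AUC_ref/D_ref)
      = (4023/400) / (1448/200)
      = 10.0575 / 7.24 = 1.3892 = 138.92%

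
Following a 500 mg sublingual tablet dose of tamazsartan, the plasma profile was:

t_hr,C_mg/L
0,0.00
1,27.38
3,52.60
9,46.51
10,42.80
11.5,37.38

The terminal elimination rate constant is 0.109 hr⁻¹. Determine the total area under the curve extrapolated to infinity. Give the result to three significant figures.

Trapezoidal AUC_0→11.5:
  [0→1]: (0.00+27.38)/2 × 1 = 13.69
  [1→3]: (27.38+52.60)/2 × 2 = 79.98
  [3→9]: (52.60+46.51)/2 × 6 = 297.33
  [9→10]: (46.51+42.80)/2 × 1 = 44.655
  [10→11.5]: (42.80+37.38)/2 × 1.5 = 60.135
  Sum = 495.79 mg/L·hr
Extrapolated tail: C_last / k_e = 37.38 / 0.109 = 342.936
AUC_0→∞ = 495.79 + 342.936 = 838.726 mg/L·hr

AUC = 839 mg/L·hr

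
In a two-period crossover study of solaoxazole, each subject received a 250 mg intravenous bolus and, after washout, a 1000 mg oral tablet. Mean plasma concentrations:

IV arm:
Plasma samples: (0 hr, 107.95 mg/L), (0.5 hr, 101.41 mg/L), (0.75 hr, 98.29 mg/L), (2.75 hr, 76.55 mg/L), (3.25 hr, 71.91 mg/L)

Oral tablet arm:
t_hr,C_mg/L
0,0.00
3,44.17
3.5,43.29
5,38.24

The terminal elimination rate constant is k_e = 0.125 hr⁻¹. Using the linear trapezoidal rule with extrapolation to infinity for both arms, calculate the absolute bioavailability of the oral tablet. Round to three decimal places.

F = 0.132

Trapezoidal AUC_0→3.25 (IV):
  [0→0.5]: (107.95+101.41)/2 × 0.5 = 52.34
  [0.5→0.75]: (101.41+98.29)/2 × 0.25 = 24.9625
  [0.75→2.75]: (98.29+76.55)/2 × 2 = 174.84
  [2.75→3.25]: (76.55+71.91)/2 × 0.5 = 37.115
  Sum = 289.2575 mg/L·hr
IV tail: 71.91/0.125 = 575.280; AUC_iv,0→∞ = 289.2575 + 575.280 = 864.5375 mg/L·hr
Trapezoidal AUC_0→5 (oral tablet):
  [0→3]: (0.00+44.17)/2 × 3 = 66.255
  [3→3.5]: (44.17+43.29)/2 × 0.5 = 21.865
  [3.5→5]: (43.29+38.24)/2 × 1.5 = 61.1475
  Sum = 149.2675 mg/L·hr
oral tablet tail: 38.24/0.125 = 305.920; AUC_ev,0→∞ = 149.2675 + 305.920 = 455.1875 mg/L·hr
F = (AUC_ev/D_ev)/(AUC_iv/D_iv) = (455.1875/1000)/(864.5375/250) = 0.4551875/3.45815 = 0.1316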